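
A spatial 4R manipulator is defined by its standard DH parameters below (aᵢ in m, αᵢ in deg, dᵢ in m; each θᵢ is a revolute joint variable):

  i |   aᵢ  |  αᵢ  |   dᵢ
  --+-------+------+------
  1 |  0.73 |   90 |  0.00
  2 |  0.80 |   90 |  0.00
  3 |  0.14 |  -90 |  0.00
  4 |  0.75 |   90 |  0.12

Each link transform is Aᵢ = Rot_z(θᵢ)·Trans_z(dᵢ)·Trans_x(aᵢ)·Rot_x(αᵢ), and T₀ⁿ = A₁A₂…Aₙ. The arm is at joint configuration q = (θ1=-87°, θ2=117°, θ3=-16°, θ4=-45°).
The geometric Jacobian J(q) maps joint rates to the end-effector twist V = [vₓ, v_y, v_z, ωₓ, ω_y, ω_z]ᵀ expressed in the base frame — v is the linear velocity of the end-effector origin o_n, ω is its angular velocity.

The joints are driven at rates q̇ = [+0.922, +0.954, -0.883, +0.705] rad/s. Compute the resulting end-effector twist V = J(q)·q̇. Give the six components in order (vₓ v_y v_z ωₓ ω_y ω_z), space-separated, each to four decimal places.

o_n = [0.0972, -0.5274, 1.5572]
J₁: ẑ×o_n = [0.5274, 0.0972, -0.0000], ω = ẑ
J2: z=[-0.9986, -0.0523, 0.0000] o=[0.0382, -0.7290, 0.0000] → [-0.0815, 1.5550, -0.1982, -0.9986, -0.0523, 0.0000]
J3: z=[0.0466, -0.8898, 0.4540] o=[0.0192, -0.3663, 0.7128] → [-0.6782, -0.0040, 0.0619, 0.0466, -0.8898, 0.4540]
J4: z=[-0.9665, 0.0747, 0.2456] o=[0.0545, -0.3033, 0.8327] → [0.1091, 0.7107, 0.2135, -0.9665, 0.0747, 0.2456]
V = J·q̇ = [1.0843, 2.0776, -0.0932, -1.6752, 0.7884, 0.6943]

1.0843 2.0776 -0.0932 -1.6752 0.7884 0.6943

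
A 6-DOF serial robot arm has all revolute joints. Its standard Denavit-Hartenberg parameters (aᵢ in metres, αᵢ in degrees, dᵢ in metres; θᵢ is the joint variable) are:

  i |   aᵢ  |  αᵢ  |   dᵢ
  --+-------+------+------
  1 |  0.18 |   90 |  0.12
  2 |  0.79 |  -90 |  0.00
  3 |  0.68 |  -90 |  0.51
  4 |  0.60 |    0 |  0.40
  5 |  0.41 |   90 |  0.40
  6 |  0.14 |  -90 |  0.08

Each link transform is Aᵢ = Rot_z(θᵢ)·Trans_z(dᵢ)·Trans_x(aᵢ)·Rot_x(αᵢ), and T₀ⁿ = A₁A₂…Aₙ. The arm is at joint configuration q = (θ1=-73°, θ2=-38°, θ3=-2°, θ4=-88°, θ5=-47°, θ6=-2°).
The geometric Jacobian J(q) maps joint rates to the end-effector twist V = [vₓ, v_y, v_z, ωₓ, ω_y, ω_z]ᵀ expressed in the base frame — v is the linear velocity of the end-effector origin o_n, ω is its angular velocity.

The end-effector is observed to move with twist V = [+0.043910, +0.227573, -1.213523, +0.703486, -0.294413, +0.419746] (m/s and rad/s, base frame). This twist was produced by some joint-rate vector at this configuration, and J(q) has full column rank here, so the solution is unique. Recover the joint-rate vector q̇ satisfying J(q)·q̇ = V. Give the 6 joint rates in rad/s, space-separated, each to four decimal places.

o_n = [1.3108, -1.6000, 0.5956]
J₁: ẑ×o_n = [1.6000, 1.3108, -0.0000], ω = ẑ
J2: z=[-0.9563, -0.2924, 0.0000] o=[0.0526, -0.1721, 0.1200] → [-0.1390, 0.4548, 1.7334, -0.9563, -0.2924, 0.0000]
J3: z=[0.1800, -0.5888, 0.7880] o=[0.2346, -0.7675, -0.3664] → [0.0897, 0.6749, 0.4837, 0.1800, -0.5888, 0.7880]
J4: z=[0.9638, 0.2659, -0.0215] o=[0.4603, -1.5868, -0.3829] → [0.2599, -0.9613, -0.2389, 0.9638, 0.2659, -0.0215]
J5: z=[0.9638, 0.2659, -0.0215] o=[0.9579, -1.8495, 0.0682] → [0.1456, -0.5159, 0.1465, 0.9638, 0.2659, -0.0215]
J6: z=[-0.2665, 0.9561, -0.1221] o=[1.3385, -1.6925, 0.4664] → [0.1348, 0.0378, 0.0018, -0.2665, 0.9561, -0.1221]
q̇ = J⁺·V = [-0.0110, -0.8940, 0.5100, -0.3480, 0.0450, -0.1830]

-0.0110 -0.8940 0.5100 -0.3480 0.0450 -0.1830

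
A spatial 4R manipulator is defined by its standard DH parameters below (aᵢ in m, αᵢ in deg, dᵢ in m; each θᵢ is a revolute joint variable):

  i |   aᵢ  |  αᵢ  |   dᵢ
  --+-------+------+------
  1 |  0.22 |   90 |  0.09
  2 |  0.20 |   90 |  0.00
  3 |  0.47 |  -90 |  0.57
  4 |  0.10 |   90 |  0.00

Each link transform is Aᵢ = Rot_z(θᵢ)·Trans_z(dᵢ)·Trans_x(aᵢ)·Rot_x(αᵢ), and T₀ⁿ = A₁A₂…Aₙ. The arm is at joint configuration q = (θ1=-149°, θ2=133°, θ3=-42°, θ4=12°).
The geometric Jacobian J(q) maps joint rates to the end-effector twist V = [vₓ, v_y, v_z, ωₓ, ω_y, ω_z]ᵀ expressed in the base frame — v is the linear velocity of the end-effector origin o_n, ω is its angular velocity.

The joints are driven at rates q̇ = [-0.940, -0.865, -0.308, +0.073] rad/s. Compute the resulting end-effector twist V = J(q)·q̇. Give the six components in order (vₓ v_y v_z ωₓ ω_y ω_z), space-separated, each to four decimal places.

o_n = [0.0264, -0.4274, 0.9194]
J₁: ẑ×o_n = [0.4274, 0.0264, -0.0000], ω = ẑ
J2: z=[-0.5150, 0.8572, 0.0000] o=[-0.1886, -0.1133, 0.0900] → [0.7110, 0.4272, -0.0225, -0.5150, 0.8572, 0.0000]
J3: z=[-0.6269, -0.3767, 0.6820] o=[-0.0717, -0.0431, 0.2363] → [0.0048, 0.4952, 0.2779, -0.6269, -0.3767, 0.6820]
J4: z=[0.0084, 0.8720, 0.4894] o=[-0.0628, -0.4046, 0.8805] → [0.0451, 0.0433, -0.0780, 0.0084, 0.8720, 0.4894]
V = J·q̇ = [-1.0149, -0.5437, -0.0718, 0.6392, -0.5618, -1.1143]

-1.0149 -0.5437 -0.0718 0.6392 -0.5618 -1.1143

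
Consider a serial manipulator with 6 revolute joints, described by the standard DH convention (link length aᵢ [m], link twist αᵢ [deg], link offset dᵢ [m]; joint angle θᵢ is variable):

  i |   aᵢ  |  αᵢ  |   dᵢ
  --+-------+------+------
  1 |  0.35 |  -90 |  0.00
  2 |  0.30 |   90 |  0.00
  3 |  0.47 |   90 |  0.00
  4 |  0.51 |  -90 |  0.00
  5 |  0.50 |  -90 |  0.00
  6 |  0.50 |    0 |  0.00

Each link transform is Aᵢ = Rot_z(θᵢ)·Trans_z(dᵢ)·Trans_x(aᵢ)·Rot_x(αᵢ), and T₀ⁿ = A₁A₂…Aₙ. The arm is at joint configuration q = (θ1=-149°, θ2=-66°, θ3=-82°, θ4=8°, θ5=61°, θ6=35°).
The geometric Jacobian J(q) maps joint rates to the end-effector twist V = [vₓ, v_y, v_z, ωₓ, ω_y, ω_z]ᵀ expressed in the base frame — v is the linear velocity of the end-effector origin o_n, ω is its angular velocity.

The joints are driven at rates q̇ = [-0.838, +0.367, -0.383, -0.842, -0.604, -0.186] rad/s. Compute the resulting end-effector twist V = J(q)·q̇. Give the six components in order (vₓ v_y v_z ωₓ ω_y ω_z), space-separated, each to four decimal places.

-0.5293 1.5699 -1.1370 -0.9041 -0.8103 -0.5165

o_n = [-1.5518, 0.6155, 1.1166]
J₁: ẑ×o_n = [-0.6155, -1.5518, 0.0000], ω = ẑ
J2: z=[0.5150, -0.8572, 0.0000] o=[-0.3000, -0.1803, 0.0000] → [-0.9571, -0.5751, -0.6632, 0.5150, -0.8572, 0.0000]
J3: z=[0.7831, 0.4705, 0.4067] o=[-0.4046, -0.2431, 0.2741] → [0.0472, -1.1264, 1.2121, 0.7831, 0.4705, 0.4067]
J4: z=[0.2736, 0.3267, -0.9047] o=[-0.6671, 0.1421, 0.3338] → [0.6840, 0.5862, 0.4185, 0.2736, 0.3267, -0.9047]
J5: z=[0.8532, 0.3519, 0.3851] o=[-0.8936, 0.5895, 0.4269] → [0.2327, -0.8419, 0.2537, 0.8532, 0.3519, 0.3851]
J6: z=[0.2558, -0.9256, 0.2790] o=[-1.1209, 0.6592, 0.8668] → [-0.2191, -0.1841, -0.4100, 0.2558, -0.9256, 0.2790]
V = J·q̇ = [-0.5293, 1.5699, -1.1370, -0.9041, -0.8103, -0.5165]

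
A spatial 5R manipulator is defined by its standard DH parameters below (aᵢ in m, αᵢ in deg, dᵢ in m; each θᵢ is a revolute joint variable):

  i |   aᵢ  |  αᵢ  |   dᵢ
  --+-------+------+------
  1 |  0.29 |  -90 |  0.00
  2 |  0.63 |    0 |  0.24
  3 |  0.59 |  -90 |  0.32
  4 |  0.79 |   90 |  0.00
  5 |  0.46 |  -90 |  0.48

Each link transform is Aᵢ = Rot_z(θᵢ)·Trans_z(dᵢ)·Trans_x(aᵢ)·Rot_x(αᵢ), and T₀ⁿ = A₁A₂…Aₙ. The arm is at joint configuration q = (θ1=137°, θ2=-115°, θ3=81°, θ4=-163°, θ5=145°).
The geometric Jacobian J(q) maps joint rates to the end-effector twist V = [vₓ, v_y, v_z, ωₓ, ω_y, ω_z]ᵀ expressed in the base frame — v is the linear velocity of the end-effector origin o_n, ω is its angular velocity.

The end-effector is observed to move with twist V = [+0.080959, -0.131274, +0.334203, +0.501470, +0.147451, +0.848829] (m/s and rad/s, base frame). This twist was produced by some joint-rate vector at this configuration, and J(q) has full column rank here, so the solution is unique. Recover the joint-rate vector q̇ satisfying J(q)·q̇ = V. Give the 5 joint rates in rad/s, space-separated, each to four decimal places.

0.8390 0.0740 0.1800 -0.1570 0.7360

o_n = [-0.3096, -0.0145, 0.3827]
J₁: ẑ×o_n = [0.0145, -0.3096, 0.0000], ω = ẑ
J2: z=[-0.6820, -0.7314, 0.0000] o=[-0.2121, 0.1978, 0.0000] → [-0.2799, 0.2610, 0.0735, -0.6820, -0.7314, 0.0000]
J3: z=[-0.6820, -0.7314, 0.0000] o=[-0.1810, -0.1593, 0.5710] → [0.1377, -0.1284, -0.1927, -0.6820, -0.7314, 0.0000]
J4: z=[-0.4090, 0.3814, -0.8290] o=[-0.7570, -0.0598, 0.9009] → [-0.1601, -0.5829, -0.1891, -0.4090, 0.3814, -0.8290]
J5: z=[0.8295, 0.5341, -0.1635] o=[-0.4565, -0.6558, 0.4784] → [0.0537, 0.0554, 0.4535, 0.8295, 0.5341, -0.1635]
q̇ = J⁺·V = [0.8390, 0.0740, 0.1800, -0.1570, 0.7360]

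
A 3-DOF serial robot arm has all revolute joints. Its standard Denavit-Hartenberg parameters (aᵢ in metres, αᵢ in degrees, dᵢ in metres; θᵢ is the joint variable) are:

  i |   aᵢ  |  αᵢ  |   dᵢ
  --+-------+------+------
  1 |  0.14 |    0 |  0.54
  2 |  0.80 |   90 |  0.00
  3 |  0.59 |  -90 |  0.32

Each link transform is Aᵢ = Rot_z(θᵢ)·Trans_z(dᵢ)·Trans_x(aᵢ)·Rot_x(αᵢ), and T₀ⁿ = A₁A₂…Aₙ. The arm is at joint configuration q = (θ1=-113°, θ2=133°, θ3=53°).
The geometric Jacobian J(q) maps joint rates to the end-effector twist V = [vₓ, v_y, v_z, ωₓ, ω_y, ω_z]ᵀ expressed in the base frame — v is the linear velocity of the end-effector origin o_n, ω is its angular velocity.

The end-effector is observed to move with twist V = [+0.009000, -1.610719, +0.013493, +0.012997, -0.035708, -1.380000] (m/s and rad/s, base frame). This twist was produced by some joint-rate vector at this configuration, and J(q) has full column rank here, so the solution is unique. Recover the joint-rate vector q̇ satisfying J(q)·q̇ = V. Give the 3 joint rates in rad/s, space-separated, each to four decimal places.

o_n = [1.1402, -0.0345, 1.0112]
J₁: ẑ×o_n = [0.0345, 1.1402, -0.0000], ω = ẑ
J2: z=[0.0000, 0.0000, 1.0000] o=[-0.0547, -0.1289, 0.5400] → [-0.0944, 1.1949, 0.0000, 0.0000, 0.0000, 1.0000]
J3: z=[0.3420, -0.9397, 0.0000] o=[0.6971, 0.1447, 0.5400] → [-0.4428, -0.1612, 0.3551, 0.3420, -0.9397, 0.0000]
q̇ = J⁺·V = [-0.8100, -0.5700, 0.0380]

-0.8100 -0.5700 0.0380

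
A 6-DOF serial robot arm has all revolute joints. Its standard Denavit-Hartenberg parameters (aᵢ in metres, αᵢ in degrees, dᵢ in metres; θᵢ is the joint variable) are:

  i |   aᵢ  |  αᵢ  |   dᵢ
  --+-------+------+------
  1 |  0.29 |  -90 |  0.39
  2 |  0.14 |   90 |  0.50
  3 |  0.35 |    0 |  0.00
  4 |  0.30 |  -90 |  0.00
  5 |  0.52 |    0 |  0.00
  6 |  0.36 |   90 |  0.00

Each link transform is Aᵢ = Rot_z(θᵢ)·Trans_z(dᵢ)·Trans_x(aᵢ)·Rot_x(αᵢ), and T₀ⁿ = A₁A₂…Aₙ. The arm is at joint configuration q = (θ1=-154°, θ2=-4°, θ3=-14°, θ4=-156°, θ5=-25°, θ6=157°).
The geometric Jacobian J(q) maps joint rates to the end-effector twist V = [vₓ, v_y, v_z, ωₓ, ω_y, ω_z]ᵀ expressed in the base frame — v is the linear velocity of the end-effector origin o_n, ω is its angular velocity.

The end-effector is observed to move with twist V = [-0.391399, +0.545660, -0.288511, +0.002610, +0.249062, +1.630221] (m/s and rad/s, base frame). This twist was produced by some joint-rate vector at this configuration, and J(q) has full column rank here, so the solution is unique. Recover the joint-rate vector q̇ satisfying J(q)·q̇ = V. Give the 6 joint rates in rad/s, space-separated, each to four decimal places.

o_n = [-0.0836, -0.4004, 0.3394]
J₁: ẑ×o_n = [0.4004, -0.0836, 0.0000], ω = ẑ
J2: z=[0.4384, -0.8988, 0.0000] o=[-0.2607, -0.1271, 0.3900] → [0.0455, 0.0222, 0.0393, 0.4384, -0.8988, 0.0000]
J3: z=[0.0627, 0.0306, 0.9976] o=[-0.1670, -0.6377, 0.3998] → [-0.2386, 0.0869, 0.0123, 0.0627, 0.0306, 0.9976]
J4: z=[0.0627, 0.0306, 0.9976] o=[-0.5086, -0.7102, 0.4235] → [-0.3116, 0.4292, 0.0064, 0.0627, 0.0306, 0.9976]
J5: z=[-0.5874, 0.8092, 0.0121] o=[-0.2665, -0.5341, 0.4028] → [-0.0530, -0.0351, -0.2266, -0.5874, 0.8092, 0.0121]
J6: z=[-0.5874, 0.8092, 0.0121] o=[0.1275, -0.2509, 0.5897] → [-0.2008, -0.1496, 0.2587, -0.5874, 0.8092, 0.0121]
q̇ = J⁺·V = [-0.0120, -0.2040, 0.6580, 0.9880, 0.6180, -0.5990]

-0.0120 -0.2040 0.6580 0.9880 0.6180 -0.5990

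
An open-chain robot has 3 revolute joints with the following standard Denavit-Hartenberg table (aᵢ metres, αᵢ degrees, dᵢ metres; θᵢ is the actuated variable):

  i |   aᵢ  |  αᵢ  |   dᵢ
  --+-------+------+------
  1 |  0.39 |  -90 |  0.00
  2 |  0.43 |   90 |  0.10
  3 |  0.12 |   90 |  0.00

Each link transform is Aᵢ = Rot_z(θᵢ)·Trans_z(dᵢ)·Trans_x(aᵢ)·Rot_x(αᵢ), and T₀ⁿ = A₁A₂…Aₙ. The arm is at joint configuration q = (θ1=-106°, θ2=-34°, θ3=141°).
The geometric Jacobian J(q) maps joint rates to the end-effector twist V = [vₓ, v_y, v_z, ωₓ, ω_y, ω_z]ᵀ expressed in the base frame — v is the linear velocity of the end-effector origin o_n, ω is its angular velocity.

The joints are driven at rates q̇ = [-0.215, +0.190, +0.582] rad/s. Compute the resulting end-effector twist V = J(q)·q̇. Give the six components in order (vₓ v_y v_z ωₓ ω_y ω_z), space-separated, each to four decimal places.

-0.2007 0.0190 -0.0776 0.2723 0.2605 0.2675

o_n = [-0.0157, -0.6916, 0.1883]
J₁: ẑ×o_n = [0.6916, -0.0157, 0.0000], ω = ẑ
J2: z=[0.9613, -0.2756, 0.0000] o=[-0.1075, -0.3749, 0.0000] → [-0.0519, -0.1810, -0.2792, 0.9613, -0.2756, 0.0000]
J3: z=[0.1541, 0.5375, 0.8290] o=[-0.1096, -0.7451, 0.2405] → [-0.0724, 0.0859, -0.0422, 0.1541, 0.5375, 0.8290]
V = J·q̇ = [-0.2007, 0.0190, -0.0776, 0.2723, 0.2605, 0.2675]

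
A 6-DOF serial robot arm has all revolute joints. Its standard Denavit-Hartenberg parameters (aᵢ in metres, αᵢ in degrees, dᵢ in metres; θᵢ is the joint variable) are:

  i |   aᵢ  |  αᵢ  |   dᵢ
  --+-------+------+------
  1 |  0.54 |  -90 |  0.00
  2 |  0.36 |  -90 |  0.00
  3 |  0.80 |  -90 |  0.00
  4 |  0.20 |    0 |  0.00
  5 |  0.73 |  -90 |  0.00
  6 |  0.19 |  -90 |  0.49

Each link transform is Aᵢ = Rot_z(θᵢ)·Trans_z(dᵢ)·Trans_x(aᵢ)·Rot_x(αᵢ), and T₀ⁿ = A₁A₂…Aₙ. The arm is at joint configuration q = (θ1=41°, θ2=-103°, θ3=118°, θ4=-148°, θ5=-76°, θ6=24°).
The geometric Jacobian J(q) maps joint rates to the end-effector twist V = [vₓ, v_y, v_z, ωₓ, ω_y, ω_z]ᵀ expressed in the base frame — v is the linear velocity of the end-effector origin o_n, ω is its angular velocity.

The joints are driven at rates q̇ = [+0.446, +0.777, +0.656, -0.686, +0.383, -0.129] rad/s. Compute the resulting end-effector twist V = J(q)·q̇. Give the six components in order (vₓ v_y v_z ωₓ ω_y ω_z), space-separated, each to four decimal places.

o_n = [-0.0030, 0.3705, 0.5439]
J₁: ẑ×o_n = [-0.3705, -0.0030, 0.0000], ω = ẑ
J2: z=[-0.6561, 0.7547, 0.0000] o=[0.4075, 0.3543, 0.0000] → [0.4105, 0.3568, 0.2992, -0.6561, 0.7547, 0.0000]
J3: z=[0.7354, 0.6392, 0.2250] o=[0.3464, 0.3011, 0.3508] → [0.1078, -0.2206, 0.2743, 0.7354, 0.6392, 0.2250]
J4: z=[-0.1581, 0.4846, -0.8603] o=[0.8736, -0.1765, -0.0152] → [0.7415, 0.8425, 0.3383, -0.1581, 0.4846, -0.8603]
J5: z=[-0.1581, 0.4846, -0.8603] o=[0.8398, -0.0075, 0.0862] → [0.5469, 0.7974, 0.3487, -0.1581, 0.4846, -0.8603]
J6: z=[0.0712, 0.8746, 0.4796] o=[0.1208, -0.0181, 0.2124] → [0.1036, -0.0830, 0.1360, 0.0712, 0.8746, 0.4796]
V = J·q̇ = [-0.0881, -0.1307, 0.2964, 0.0114, 0.7461, 0.7924]

-0.0881 -0.1307 0.2964 0.0114 0.7461 0.7924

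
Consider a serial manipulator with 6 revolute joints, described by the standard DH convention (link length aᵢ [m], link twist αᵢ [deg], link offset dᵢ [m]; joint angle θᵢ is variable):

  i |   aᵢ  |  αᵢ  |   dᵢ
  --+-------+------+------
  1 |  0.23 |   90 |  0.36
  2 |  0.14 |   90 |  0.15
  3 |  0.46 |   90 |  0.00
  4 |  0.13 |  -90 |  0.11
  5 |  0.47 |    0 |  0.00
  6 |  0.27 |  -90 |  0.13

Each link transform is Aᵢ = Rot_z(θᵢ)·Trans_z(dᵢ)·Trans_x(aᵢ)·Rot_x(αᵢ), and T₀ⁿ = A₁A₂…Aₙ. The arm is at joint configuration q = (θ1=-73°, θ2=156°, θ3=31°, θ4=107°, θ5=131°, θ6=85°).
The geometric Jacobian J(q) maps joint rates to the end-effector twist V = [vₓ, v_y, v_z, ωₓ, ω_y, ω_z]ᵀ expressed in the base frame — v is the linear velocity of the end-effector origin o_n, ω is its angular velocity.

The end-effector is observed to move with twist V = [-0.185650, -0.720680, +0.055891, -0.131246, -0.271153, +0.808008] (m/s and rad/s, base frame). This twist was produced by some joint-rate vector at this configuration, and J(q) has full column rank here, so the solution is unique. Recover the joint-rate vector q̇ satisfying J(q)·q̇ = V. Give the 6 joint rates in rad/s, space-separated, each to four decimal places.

0.6120 -0.0170 0.2660 -0.2530 -0.5510 0.5410

o_n = [-0.5478, 0.2308, 0.1750]
J₁: ẑ×o_n = [-0.2308, -0.5478, 0.0000], ω = ẑ
J2: z=[-0.9563, -0.2924, 0.0000] o=[0.0672, -0.2200, 0.3600] → [0.0541, -0.1769, -0.6109, -0.9563, -0.2924, 0.0000]
J3: z=[0.1189, -0.3890, 0.9135] o=[-0.1136, -0.1415, 0.4169] → [-0.2461, -0.3679, -0.1246, 0.1189, -0.3890, 0.9135]
J4: z=[0.6821, 0.7006, 0.2095] o=[-0.4455, 0.1337, 0.5773] → [-0.3022, 0.2530, 0.1379, 0.6821, 0.7006, 0.2095]
J5: z=[0.6552, -0.4584, -0.6005] o=[-0.3282, 0.1397, 0.7007] → [0.2957, 0.4762, -0.0409, 0.6552, -0.4584, -0.6005]
J6: z=[0.6552, -0.4584, -0.6005] o=[-0.6703, 0.0598, 0.3884] → [0.2005, 0.0662, 0.1682, 0.6552, -0.4584, -0.6005]
q̇ = J⁺·V = [0.6120, -0.0170, 0.2660, -0.2530, -0.5510, 0.5410]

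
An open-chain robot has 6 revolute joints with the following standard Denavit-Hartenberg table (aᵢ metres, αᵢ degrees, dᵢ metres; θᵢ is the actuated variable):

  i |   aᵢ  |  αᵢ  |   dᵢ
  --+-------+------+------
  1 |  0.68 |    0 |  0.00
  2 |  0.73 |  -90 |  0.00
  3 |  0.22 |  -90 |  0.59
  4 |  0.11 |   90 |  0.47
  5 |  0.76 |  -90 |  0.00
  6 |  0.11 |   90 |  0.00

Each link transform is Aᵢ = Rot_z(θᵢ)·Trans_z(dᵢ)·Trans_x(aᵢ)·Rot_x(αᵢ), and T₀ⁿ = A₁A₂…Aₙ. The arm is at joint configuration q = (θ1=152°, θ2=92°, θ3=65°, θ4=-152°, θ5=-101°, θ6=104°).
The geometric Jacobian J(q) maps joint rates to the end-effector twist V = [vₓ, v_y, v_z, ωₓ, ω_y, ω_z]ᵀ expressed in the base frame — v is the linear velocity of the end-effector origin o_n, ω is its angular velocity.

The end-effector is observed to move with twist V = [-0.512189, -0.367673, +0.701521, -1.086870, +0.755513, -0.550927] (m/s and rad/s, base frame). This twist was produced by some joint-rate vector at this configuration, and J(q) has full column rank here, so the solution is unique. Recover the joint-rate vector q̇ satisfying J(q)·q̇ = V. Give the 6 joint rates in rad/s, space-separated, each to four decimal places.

0.3210 -0.8840 -0.2880 0.1020 0.9460 -0.4010

o_n = [-0.4723, -0.9469, -0.1631]
J₁: ẑ×o_n = [0.9469, -0.4723, 0.0000], ω = ẑ
J2: z=[0.0000, 0.0000, 1.0000] o=[-0.6004, 0.3192, 0.0000] → [1.2661, 0.1281, -0.0000, 0.0000, 0.0000, 1.0000]
J3: z=[0.8988, -0.4384, 0.0000] o=[-0.9204, -0.3369, 0.0000] → [0.0715, 0.1466, -0.3518, 0.8988, -0.4384, 0.0000]
J4: z=[0.3973, 0.8146, -0.4226] o=[-0.4309, -0.6791, -0.1994] → [-0.0836, 0.0031, -0.0727, 0.3973, 0.8146, -0.4226]
J5: z=[-0.7066, 0.5654, 0.4255] o=[-0.1797, -0.2820, -0.3100] → [0.3659, -0.0207, 0.6352, -0.7066, 0.5654, 0.4255]
J6: z=[0.4990, -0.0282, 0.8662] o=[-0.5611, -0.9085, -0.1107] → [0.0347, 0.1030, -0.0167, 0.4990, -0.0282, 0.8662]
q̇ = J⁺·V = [0.3210, -0.8840, -0.2880, 0.1020, 0.9460, -0.4010]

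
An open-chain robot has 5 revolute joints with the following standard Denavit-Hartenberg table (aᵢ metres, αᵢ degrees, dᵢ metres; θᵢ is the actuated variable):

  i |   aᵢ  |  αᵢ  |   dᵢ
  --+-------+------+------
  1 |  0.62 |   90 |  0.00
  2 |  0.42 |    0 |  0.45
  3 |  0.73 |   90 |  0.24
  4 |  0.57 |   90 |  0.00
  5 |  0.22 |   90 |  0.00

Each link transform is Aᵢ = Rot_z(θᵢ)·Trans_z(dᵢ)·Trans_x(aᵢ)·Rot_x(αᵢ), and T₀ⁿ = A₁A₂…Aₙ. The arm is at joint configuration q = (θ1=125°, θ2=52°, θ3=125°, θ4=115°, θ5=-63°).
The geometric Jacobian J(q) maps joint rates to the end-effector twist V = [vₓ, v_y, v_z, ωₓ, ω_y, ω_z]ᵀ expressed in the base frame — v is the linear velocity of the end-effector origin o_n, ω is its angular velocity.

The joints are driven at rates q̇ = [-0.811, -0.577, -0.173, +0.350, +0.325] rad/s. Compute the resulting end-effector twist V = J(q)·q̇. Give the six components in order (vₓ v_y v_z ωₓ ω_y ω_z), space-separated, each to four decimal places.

o_n = [0.8205, 1.0897, 0.1586]
J₁: ẑ×o_n = [-1.0897, 0.8205, 0.0000], ω = ẑ
J2: z=[0.8192, 0.5736, 0.0000] o=[-0.3556, 0.5079, 0.0000] → [0.0910, -0.1299, -0.1980, 0.8192, 0.5736, 0.0000]
J3: z=[0.8192, 0.5736, 0.0000] o=[-0.1353, 0.9778, 0.3310] → [-0.0989, 0.1412, -0.4565, 0.8192, 0.5736, 0.0000]
J4: z=[-0.0300, 0.0429, 0.9986] o=[0.4794, 0.5183, 0.3692] → [-0.5797, 0.3343, -0.0318, -0.0300, 0.0429, 0.9986]
J5: z=[0.8653, -0.4990, 0.0474] o=[0.7646, 1.0117, 0.3566] → [0.0951, 0.1739, 0.0954, 0.8653, -0.4990, 0.0474]
V = J·q̇ = [0.6764, -0.4413, 0.2131, -0.3436, -0.5773, -0.4461]

0.6764 -0.4413 0.2131 -0.3436 -0.5773 -0.4461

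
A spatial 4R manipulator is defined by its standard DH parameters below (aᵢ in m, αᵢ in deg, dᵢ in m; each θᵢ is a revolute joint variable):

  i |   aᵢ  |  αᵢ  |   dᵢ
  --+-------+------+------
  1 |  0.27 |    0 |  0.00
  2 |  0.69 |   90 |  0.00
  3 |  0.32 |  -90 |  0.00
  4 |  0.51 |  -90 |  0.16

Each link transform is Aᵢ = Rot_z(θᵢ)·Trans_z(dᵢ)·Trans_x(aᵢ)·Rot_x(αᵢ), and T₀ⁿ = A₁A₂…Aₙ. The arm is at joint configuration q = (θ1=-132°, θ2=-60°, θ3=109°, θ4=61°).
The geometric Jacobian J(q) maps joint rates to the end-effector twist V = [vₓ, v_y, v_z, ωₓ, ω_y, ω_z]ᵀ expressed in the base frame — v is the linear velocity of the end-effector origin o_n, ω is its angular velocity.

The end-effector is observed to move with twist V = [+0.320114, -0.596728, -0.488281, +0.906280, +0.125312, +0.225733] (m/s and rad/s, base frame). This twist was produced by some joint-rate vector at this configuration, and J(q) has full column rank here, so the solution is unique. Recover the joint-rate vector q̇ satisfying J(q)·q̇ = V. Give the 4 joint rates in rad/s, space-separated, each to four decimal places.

0.7950 -0.2730 0.3110 0.9100

o_n = [-0.6197, -0.5633, 0.4843]
J₁: ẑ×o_n = [0.5633, -0.6197, 0.0000], ω = ẑ
J2: z=[0.0000, 0.0000, 1.0000] o=[-0.1807, -0.2006, 0.0000] → [0.3627, -0.4390, 0.0000, 0.0000, 0.0000, 1.0000]
J3: z=[0.2079, 0.9781, 0.0000] o=[-0.8556, -0.0572, 0.0000] → [0.4737, -0.1007, -0.3360, 0.2079, 0.9781, 0.0000]
J4: z=[0.9249, -0.1966, -0.3256] o=[-0.7537, -0.0789, 0.3026] → [-0.1935, -0.2117, -0.4218, 0.9249, -0.1966, -0.3256]
q̇ = J⁺·V = [0.7950, -0.2730, 0.3110, 0.9100]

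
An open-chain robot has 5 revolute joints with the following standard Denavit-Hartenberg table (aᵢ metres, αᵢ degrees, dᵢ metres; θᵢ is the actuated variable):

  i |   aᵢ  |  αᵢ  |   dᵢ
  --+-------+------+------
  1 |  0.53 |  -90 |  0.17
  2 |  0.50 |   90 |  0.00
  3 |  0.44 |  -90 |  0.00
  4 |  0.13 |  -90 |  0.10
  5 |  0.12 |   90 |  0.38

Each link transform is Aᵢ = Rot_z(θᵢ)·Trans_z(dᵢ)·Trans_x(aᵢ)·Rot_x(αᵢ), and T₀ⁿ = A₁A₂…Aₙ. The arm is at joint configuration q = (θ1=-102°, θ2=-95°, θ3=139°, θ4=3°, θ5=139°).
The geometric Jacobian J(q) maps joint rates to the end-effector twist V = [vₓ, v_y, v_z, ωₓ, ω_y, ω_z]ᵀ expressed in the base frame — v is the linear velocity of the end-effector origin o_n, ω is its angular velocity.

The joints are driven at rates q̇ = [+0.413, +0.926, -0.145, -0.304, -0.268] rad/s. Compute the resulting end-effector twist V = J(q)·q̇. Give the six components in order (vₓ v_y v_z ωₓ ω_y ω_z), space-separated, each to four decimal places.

o_n = [0.0925, -0.9377, 0.3420]
J₁: ẑ×o_n = [0.9377, 0.0925, -0.0000], ω = ẑ
J2: z=[0.9781, -0.2079, 0.0000] o=[-0.1102, -0.5184, 0.1700] → [-0.0358, -0.1682, -0.3680, 0.9781, -0.2079, 0.0000]
J3: z=[0.2071, 0.9744, -0.0872] o=[-0.1011, -0.4758, 0.6681] → [-0.3580, 0.0507, -0.2843, 0.2071, 0.9744, -0.0872]
J4: z=[-0.7501, 0.1010, -0.6536] o=[0.1752, -0.5641, 0.3373] → [-0.2437, 0.0576, 0.2886, -0.7501, 0.1010, -0.6536]
J5: z=[-0.2397, -0.9626, 0.1264] o=[0.1803, -0.5867, 0.1749] → [-0.1165, 0.0289, -0.0004, -0.2397, -0.9626, 0.1264]
V = J·q̇ = [0.5113, -0.1502, -0.3871, 1.1680, -0.1065, 0.5904]

0.5113 -0.1502 -0.3871 1.1680 -0.1065 0.5904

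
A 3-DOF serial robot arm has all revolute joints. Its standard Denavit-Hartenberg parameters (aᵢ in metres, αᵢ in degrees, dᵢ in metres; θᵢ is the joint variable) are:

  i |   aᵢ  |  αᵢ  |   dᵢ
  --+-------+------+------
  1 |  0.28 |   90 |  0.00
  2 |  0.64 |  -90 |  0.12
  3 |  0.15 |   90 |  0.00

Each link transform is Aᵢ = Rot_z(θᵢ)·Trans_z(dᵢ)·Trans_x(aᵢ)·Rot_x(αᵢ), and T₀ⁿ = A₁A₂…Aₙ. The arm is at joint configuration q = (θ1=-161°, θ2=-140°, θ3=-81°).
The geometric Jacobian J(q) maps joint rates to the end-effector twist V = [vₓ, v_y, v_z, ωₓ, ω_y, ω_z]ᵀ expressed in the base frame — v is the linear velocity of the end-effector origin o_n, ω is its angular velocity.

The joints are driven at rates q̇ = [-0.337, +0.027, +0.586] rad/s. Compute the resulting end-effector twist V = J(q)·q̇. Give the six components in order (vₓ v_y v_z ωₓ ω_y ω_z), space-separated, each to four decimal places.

o_n = [0.1285, 0.3279, -0.4265]
J₁: ẑ×o_n = [-0.3279, 0.1285, 0.0000], ω = ẑ
J2: z=[-0.3256, 0.9455, 0.0000] o=[-0.2647, -0.0912, 0.0000] → [-0.4032, -0.1388, -0.5082, -0.3256, 0.9455, 0.0000]
J3: z=[-0.6078, -0.2093, -0.7660] o=[0.1597, 0.1819, -0.4114] → [0.1149, 0.0148, -0.0952, -0.6078, -0.2093, -0.7660]
V = J·q̇ = [0.1670, -0.0384, -0.0695, -0.3649, -0.0971, -0.7859]

0.1670 -0.0384 -0.0695 -0.3649 -0.0971 -0.7859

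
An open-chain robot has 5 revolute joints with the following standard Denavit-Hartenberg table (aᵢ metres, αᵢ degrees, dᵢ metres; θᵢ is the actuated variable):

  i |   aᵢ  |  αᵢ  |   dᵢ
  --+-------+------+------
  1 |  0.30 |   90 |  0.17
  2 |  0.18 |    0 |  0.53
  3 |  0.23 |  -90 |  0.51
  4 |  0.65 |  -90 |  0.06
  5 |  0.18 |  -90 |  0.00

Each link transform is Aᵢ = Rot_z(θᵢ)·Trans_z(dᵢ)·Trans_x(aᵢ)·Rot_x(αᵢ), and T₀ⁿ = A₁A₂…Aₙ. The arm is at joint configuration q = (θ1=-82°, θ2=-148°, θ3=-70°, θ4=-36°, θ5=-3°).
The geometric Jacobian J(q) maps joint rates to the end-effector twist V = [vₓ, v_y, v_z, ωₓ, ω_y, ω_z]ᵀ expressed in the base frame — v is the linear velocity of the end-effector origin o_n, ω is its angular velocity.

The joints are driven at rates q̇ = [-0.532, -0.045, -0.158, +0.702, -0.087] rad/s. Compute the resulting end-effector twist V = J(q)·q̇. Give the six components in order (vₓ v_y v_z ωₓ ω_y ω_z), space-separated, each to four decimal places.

o_n = [-1.5971, 0.3871, 0.5748]
J₁: ẑ×o_n = [-0.3871, -1.5971, 0.0000], ω = ẑ
J2: z=[-0.9903, -0.1392, 0.0000] o=[0.0418, -0.2971, 0.1700] → [-0.0563, 0.4009, -0.9056, -0.9903, -0.1392, 0.0000]
J3: z=[-0.9903, -0.1392, 0.0000] o=[-0.5043, -0.2197, 0.0746] → [-0.0696, 0.4953, -0.7530, -0.9903, -0.1392, 0.0000]
J4: z=[-0.0857, 0.6097, -0.7880] o=[-1.0346, -0.1112, 0.2162] → [0.6113, 0.4740, 0.3003, -0.0857, 0.6097, -0.7880]
J5: z=[0.7367, 0.5713, 0.3619] o=[-1.4757, 0.2826, 0.4927] → [0.0091, -0.1044, 0.1463, 0.7367, 0.5713, 0.3619]
V = J·q̇ = [0.6478, 1.0952, 0.3578, 0.0768, 0.4065, -1.1167]

0.6478 1.0952 0.3578 0.0768 0.4065 -1.1167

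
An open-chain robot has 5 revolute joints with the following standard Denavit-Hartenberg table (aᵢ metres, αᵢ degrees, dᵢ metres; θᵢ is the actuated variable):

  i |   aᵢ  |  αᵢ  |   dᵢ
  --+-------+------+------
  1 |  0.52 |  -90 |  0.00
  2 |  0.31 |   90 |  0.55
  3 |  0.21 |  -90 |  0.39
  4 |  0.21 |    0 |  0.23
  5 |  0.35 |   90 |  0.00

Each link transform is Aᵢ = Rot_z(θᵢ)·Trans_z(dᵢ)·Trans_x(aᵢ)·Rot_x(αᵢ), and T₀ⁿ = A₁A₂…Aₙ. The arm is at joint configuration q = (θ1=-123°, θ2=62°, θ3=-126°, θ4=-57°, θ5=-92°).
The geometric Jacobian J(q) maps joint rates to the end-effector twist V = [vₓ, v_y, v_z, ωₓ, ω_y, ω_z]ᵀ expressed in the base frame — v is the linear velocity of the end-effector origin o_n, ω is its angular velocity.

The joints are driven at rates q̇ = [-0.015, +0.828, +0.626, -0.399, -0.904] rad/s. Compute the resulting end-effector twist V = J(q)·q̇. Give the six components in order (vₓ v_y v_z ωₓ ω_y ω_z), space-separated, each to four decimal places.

o_n = [-0.4340, -1.3937, -0.0750]
J₁: ẑ×o_n = [1.3937, -0.4340, 0.0000], ω = ẑ
J2: z=[0.8387, -0.5446, 0.0000] o=[-0.2832, -0.4361, 0.0000] → [0.0408, 0.0629, -0.8852, 0.8387, -0.5446, 0.0000]
J3: z=[-0.4809, -0.7405, 0.4695] o=[0.0988, -0.8577, -0.2737] → [0.1044, -0.1545, -0.1368, -0.4809, -0.7405, 0.4695]
J4: z=[-0.6998, 0.0016, -0.7143] o=[-0.1997, -1.0054, 0.0184] → [-0.2775, 0.1020, 0.2721, -0.6998, 0.0016, -0.7143]
J5: z=[-0.6998, 0.0016, -0.7143] o=[-0.5057, -1.0586, -0.0039] → [-0.2395, -0.1010, 0.2344, -0.6998, 0.0016, -0.7143]
V = J·q̇ = [0.4055, 0.0124, -1.1390, 1.3052, -0.9166, 1.2096]

0.4055 0.0124 -1.1390 1.3052 -0.9166 1.2096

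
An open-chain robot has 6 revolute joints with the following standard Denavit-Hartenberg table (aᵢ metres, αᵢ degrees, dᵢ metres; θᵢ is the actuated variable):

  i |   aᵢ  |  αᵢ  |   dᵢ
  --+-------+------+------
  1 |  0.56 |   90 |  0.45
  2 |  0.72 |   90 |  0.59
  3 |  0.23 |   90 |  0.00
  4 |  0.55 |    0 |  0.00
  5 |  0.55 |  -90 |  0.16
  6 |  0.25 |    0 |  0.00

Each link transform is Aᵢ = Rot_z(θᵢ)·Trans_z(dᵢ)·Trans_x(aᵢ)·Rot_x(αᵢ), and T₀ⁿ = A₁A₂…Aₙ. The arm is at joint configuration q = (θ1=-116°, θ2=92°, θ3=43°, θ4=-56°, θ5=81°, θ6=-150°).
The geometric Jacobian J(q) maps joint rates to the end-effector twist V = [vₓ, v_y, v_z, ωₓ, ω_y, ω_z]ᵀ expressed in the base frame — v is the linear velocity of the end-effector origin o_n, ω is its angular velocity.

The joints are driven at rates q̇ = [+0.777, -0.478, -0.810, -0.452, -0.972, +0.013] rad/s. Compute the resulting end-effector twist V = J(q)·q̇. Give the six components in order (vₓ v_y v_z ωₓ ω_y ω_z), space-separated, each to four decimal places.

0.3377 -1.1525 0.4501 -0.1683 0.9318 -0.2254

o_n = [-0.9418, 0.2459, 1.9666]
J₁: ẑ×o_n = [-0.2459, -0.9418, 0.0000], ω = ẑ
J2: z=[-0.8988, 0.4384, 0.0000] o=[-0.2455, -0.5033, 0.4500] → [0.6649, 1.3631, -0.3682, -0.8988, 0.4384, 0.0000]
J3: z=[-0.4381, -0.8982, 0.0349] o=[-0.7648, -0.2221, 1.1696] → [-0.7323, 0.3430, -0.3641, -0.4381, -0.8982, 0.0349]
J4: z=[0.6678, -0.2992, 0.6816] o=[-0.9032, -0.1481, 1.3377] → [-0.4567, -0.4463, 0.2515, 0.6678, -0.2992, 0.6816]
J5: z=[0.6678, -0.2992, 0.6816] o=[-0.8885, 0.3605, 1.5466] → [-0.0476, -0.3169, -0.0925, 0.6678, -0.2992, 0.6816]
J6: z=[-0.1427, -0.9501, -0.2773] o=[-1.1835, 0.2643, 2.0281] → [0.0533, -0.0758, 0.2322, -0.1427, -0.9501, -0.2773]
V = J·q̇ = [0.3377, -1.1525, 0.4501, -0.1683, 0.9318, -0.2254]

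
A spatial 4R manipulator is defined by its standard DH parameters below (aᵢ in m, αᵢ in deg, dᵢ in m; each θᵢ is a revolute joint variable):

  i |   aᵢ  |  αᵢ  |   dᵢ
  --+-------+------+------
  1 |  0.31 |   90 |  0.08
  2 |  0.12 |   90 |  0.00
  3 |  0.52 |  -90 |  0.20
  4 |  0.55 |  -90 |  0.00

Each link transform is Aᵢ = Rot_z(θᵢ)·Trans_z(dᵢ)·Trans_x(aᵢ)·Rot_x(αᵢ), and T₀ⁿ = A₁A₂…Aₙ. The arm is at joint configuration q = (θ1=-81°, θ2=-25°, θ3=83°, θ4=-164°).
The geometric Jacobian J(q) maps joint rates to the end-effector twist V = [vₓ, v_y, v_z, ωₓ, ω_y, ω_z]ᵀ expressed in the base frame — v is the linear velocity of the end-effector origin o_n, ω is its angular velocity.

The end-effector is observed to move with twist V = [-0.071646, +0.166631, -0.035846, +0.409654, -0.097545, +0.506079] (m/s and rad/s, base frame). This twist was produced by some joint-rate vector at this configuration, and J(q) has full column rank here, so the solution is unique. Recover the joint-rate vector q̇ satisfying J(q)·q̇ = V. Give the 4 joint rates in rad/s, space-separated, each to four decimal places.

-0.1010 -0.4030 -0.6180 0.1120

o_n = [0.0506, -0.2645, -0.2889]
J₁: ẑ×o_n = [0.2645, 0.0506, -0.0000], ω = ẑ
J2: z=[-0.9877, -0.1564, 0.0000] o=[0.0485, -0.3062, 0.0800] → [0.0577, -0.3644, -0.0408, -0.9877, -0.1564, 0.0000]
J3: z=[-0.0661, 0.4174, -0.9063] o=[0.0655, -0.4136, 0.0293] → [0.0023, -0.0076, -0.0036, -0.0661, 0.4174, -0.9063]
J4: z=[-0.2611, 0.8694, 0.4195] o=[-0.4485, -0.4676, -0.1788] → [-0.1810, 0.1806, -0.4870, -0.2611, 0.8694, 0.4195]
q̇ = J⁺·V = [-0.1010, -0.4030, -0.6180, 0.1120]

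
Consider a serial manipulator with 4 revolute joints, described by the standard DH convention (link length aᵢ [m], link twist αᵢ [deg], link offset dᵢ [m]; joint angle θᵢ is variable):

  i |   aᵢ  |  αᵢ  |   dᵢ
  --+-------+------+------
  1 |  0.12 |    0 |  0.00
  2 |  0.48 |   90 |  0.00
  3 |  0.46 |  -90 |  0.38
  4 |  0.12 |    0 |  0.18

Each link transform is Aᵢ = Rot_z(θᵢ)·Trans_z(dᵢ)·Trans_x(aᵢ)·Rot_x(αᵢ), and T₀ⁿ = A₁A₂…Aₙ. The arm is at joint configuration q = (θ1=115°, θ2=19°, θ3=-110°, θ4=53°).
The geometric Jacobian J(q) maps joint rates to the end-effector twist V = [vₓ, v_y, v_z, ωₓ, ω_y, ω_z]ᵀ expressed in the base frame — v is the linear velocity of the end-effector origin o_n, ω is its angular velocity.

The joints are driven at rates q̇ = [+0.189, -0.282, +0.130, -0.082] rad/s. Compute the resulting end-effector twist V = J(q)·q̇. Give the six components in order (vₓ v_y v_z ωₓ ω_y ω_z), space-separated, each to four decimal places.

-0.0155 0.0563 -0.0091 0.1470 0.0349 -0.0650

o_n = [-0.1708, 0.6422, -0.5617]
J₁: ẑ×o_n = [-0.6422, -0.1708, 0.0000], ω = ẑ
J2: z=[0.0000, 0.0000, 1.0000] o=[-0.0507, 0.1088, 0.0000] → [-0.5334, -0.1201, 0.0000, 0.0000, 0.0000, 1.0000]
J3: z=[0.7193, 0.6947, 0.0000] o=[-0.3842, 0.4540, 0.0000] → [-0.3902, 0.4040, -0.0129, 0.7193, 0.6947, 0.0000]
J4: z=[-0.6528, 0.6760, -0.3420] o=[-0.0015, 0.6048, -0.4323] → [-0.0747, -0.0266, 0.0901, -0.6528, 0.6760, -0.3420]
V = J·q̇ = [-0.0155, 0.0563, -0.0091, 0.1470, 0.0349, -0.0650]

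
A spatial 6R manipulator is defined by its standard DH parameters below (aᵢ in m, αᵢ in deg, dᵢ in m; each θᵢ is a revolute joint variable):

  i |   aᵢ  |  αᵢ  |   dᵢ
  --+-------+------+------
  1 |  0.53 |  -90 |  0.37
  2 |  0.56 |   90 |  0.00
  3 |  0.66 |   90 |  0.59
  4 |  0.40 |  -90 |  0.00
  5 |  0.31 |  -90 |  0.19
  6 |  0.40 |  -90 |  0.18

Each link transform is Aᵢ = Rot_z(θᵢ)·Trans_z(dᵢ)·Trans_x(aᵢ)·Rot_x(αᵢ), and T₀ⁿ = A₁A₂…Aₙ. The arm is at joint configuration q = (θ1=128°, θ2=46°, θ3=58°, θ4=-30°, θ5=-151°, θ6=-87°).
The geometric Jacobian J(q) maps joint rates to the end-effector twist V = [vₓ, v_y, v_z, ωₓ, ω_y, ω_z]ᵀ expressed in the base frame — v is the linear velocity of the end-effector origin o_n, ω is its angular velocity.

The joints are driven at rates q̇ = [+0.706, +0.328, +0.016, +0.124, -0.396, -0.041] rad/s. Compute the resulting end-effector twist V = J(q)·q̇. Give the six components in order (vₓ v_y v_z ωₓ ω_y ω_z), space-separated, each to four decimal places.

o_n = [-1.9996, 1.2819, 0.0398]
J₁: ẑ×o_n = [-1.2819, -1.9996, 0.0000], ω = ẑ
J2: z=[-0.7880, -0.6157, 0.0000] o=[-0.3263, 0.4176, 0.3700] → [0.2033, -0.2602, -1.7112, -0.7880, -0.6157, 0.0000]
J3: z=[-0.4429, 0.5668, 0.6947] o=[-0.5658, 0.7242, -0.0328] → [-0.3463, -0.9639, 0.5658, -0.4429, 0.5668, 0.6947]
J4: z=[0.0549, 0.7905, -0.6100] o=[-1.4177, 0.9055, 0.1254] → [0.1619, 0.3597, 0.4806, 0.0549, 0.7905, -0.6100]
J5: z=[-0.8310, 0.3749, 0.4110] o=[-1.6392, 0.7117, -0.1455] → [-0.1649, 0.0058, -0.3387, -0.8310, 0.3749, 0.4110]
J6: z=[-0.2204, 0.4565, -0.8620] o=[-1.6387, 1.0331, 0.0245] → [0.2214, 0.3145, 0.1099, -0.2204, 0.4565, -0.8620]
V = J·q̇ = [-0.7676, -1.4831, -0.3630, 0.0794, -0.2620, 0.5141]

-0.7676 -1.4831 -0.3630 0.0794 -0.2620 0.5141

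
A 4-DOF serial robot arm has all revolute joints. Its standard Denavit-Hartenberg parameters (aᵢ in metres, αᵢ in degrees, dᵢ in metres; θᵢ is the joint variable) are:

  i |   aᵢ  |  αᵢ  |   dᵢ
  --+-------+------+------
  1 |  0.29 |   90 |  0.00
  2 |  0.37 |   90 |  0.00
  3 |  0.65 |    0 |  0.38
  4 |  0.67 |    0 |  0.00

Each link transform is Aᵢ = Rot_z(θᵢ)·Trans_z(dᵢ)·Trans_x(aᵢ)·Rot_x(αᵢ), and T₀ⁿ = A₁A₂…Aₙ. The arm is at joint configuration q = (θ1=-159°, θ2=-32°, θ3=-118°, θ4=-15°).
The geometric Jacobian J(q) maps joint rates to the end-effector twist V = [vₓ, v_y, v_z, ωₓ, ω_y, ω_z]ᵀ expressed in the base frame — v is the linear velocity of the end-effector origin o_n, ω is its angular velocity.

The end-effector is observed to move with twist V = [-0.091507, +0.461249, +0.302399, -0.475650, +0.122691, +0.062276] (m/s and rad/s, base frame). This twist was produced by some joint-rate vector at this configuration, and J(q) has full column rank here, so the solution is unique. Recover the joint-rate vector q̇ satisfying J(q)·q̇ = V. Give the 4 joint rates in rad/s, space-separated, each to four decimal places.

o_n = [0.6090, -0.9059, -0.1145]
J₁: ẑ×o_n = [0.9059, 0.6090, -0.0000], ω = ẑ
J2: z=[-0.3584, 0.9336, 0.0000] o=[-0.2707, -0.1039, 0.0000] → [-0.1069, -0.0410, -0.5339, -0.3584, 0.9336, 0.0000]
J3: z=[0.4947, 0.1899, -0.8480] o=[-0.5637, -0.2164, -0.1961] → [-0.5692, -1.0348, -0.5638, 0.4947, 0.1899, -0.8480]
J4: z=[0.4947, 0.1899, -0.8480] o=[0.0716, -0.5873, -0.3566] → [-0.2242, -0.5755, -0.2597, 0.4947, 0.1899, -0.8480]
q̇ = J⁺·V = [-0.5780, 0.2850, -0.8500, 0.0950]

-0.5780 0.2850 -0.8500 0.0950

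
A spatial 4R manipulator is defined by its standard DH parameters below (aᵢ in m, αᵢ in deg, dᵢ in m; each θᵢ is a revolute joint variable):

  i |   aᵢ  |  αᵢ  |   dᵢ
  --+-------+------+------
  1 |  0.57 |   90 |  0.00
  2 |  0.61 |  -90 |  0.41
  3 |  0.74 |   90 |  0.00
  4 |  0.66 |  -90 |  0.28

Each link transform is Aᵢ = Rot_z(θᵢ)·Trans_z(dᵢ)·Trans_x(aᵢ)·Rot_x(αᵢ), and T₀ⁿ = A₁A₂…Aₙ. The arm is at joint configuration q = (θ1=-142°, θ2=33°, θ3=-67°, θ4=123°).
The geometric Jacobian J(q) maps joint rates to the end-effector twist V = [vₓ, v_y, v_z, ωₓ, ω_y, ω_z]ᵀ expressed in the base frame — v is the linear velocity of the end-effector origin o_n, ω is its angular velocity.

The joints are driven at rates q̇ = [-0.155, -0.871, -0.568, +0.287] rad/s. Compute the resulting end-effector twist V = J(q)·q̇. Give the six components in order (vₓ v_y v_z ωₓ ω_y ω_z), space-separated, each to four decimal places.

o_n = [-1.0781, 0.2613, 0.7371]
J₁: ẑ×o_n = [-0.2613, -1.0781, 0.0000], ω = ẑ
J2: z=[-0.6157, 0.7880, 0.0000] o=[-0.4492, -0.3509, 0.0000] → [0.5808, 0.4538, 0.1187, -0.6157, 0.7880, 0.0000]
J3: z=[0.4292, 0.3353, 0.8387] o=[-1.1047, -0.3428, 0.3322] → [-0.3709, -0.1514, 0.2504, 0.4292, 0.3353, 0.8387]
J4: z=[0.3678, 0.7832, -0.5013] o=[-1.7152, 0.0447, 0.4897] → [0.3024, -0.4104, -0.4193, 0.3678, 0.7832, -0.5013]
V = J·q̇ = [-0.1679, -0.2599, -0.3659, 0.3980, -0.6520, -0.7753]

-0.1679 -0.2599 -0.3659 0.3980 -0.6520 -0.7753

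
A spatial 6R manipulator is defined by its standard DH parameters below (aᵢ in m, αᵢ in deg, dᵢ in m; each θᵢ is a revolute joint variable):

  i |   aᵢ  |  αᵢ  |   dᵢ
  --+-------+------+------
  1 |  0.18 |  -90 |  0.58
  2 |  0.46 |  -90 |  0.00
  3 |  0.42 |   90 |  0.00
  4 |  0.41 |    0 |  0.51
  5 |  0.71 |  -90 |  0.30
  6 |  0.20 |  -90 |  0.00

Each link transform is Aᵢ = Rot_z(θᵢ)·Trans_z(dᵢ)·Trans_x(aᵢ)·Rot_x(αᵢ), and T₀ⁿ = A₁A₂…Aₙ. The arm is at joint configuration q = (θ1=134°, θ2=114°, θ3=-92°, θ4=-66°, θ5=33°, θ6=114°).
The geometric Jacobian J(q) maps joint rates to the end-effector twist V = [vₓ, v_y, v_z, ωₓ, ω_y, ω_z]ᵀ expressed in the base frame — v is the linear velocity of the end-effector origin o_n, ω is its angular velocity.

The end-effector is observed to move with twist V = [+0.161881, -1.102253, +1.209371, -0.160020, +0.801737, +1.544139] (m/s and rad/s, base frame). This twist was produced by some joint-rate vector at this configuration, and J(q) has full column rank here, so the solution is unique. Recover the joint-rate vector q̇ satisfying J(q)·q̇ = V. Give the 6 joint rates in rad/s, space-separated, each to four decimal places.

0.4130 -0.5660 -0.4300 0.4200 0.8880 0.3120

o_n = [-1.4233, -0.0973, 0.4764]
J₁: ẑ×o_n = [0.0973, -1.4233, 0.0000], ω = ẑ
J2: z=[-0.7193, -0.6947, 0.0000] o=[-0.1250, 0.1295, 0.5800] → [0.0720, -0.0745, -0.7387, -0.7193, -0.6947, 0.0000]
J3: z=[0.6346, -0.6571, 0.4067] o=[0.0049, -0.0051, 0.1598] → [-0.1706, -0.7818, -0.9971, 0.6346, -0.6571, 0.4067]
J4: z=[-0.2573, 0.3166, 0.9130] o=[-0.3011, -0.2924, 0.1732] → [-0.0821, -0.9465, 0.3051, -0.2573, 0.3166, 0.9130]
J5: z=[-0.2573, 0.3166, 0.9130] o=[-0.7916, 0.0012, 0.4918] → [0.0851, -0.5807, 0.2254, -0.2573, 0.3166, 0.9130]
J6: z=[0.1353, -0.9237, 0.3585] o=[-1.5481, -0.0570, 0.6274] → [0.1539, 0.0652, 0.1099, 0.1353, -0.9237, 0.3585]
q̇ = J⁺·V = [0.4130, -0.5660, -0.4300, 0.4200, 0.8880, 0.3120]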